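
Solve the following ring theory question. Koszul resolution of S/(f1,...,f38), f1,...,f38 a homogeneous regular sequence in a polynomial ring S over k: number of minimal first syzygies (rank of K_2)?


Regular sequence => Koszul complex is the minimal free resolution.
Syz_1 minimally generated by Koszul relations f_i*e_j - f_j*e_i (i<j): mu(Syz_1) = beta_2 = C(m,2) = m(m-1)/2
m=38
38*37/2 = 703


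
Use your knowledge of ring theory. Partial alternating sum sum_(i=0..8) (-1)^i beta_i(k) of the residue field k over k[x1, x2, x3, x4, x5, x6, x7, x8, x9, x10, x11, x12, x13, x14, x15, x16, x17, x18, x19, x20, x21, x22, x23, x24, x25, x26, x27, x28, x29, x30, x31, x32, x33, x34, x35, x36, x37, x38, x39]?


Koszul resolution: beta_i(k)=C(n,i), n=39
sum_(i=0..p) (-1)^i C(n,i) = (-1)^p C(n-1,p)
(-1)^8*C(38,8) = (-1)^8*48903492 = 48903492


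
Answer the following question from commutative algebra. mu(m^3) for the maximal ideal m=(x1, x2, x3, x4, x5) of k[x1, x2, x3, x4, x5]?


Graded Nakayama: mu(m^d) = dim_k (m^d/m^(d+1)) = #degree-3 monomials in 5 vars
C(n+d-1,d)=C(7,3)=35


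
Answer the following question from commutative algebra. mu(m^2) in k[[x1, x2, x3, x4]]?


C(n+d-1,d)=C(5,2)=10


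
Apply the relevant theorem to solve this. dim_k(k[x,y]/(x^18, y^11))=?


Basis: x^i*y^j, i<18, j<11
18*11=198


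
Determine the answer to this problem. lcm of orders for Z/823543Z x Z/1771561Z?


Exponent = lcm of the cyclic orders; pairwise coprime => product.
7^7*11^6=823543*1771561=1458956660623


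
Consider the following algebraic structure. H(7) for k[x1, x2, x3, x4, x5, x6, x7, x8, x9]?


C(d+n-1,n-1)=C(15,8)=6435


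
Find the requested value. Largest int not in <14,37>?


gcd(14,37)=1 => F=ab-a-b=14*37-14-37=518-51=467


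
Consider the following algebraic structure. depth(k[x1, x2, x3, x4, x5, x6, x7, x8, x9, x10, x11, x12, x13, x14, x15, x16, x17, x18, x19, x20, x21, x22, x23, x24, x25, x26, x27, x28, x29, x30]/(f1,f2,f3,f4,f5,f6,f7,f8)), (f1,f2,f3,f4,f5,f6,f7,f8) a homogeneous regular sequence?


depth(R)=30
depth(R/I)=30-8=22


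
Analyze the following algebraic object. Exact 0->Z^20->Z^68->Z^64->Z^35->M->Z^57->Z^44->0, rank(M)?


Alt sum=0:
(-1)^0*20 + (-1)^1*68 + (-1)^2*64 + (-1)^3*35 + (-1)^4*? + (-1)^5*57 + (-1)^6*44=0
rank(M)=32


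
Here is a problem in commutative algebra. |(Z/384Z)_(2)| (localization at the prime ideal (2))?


2-primary part: 384=2^7*3
Size=2^7=128


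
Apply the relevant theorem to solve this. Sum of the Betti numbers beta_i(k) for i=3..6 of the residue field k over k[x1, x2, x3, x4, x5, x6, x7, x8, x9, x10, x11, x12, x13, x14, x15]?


Koszul resolution: beta_i(k)=C(n,i), n=15
C(15,3)=455, C(15,4)=1365, C(15,5)=3003, C(15,6)=5005
Sum=9828


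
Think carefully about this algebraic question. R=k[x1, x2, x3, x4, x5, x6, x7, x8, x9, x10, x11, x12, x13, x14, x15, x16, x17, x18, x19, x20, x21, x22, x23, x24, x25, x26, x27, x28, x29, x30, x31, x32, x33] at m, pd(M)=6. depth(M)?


pd+depth=depth(R)=33
depth=33-6=27


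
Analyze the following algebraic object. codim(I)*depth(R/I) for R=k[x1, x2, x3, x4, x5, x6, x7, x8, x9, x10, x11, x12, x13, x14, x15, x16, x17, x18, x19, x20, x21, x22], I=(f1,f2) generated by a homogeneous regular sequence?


codim=2, depth=dim(R/I)=22-2=20
Product=2*20=40


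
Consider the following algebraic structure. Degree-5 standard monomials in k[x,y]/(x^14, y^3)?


k[x,y], I = (x^14, y^3), d = 5
Need i < 14 and d-i < 3.
Range: 3 <= i <= 5.
H(5) = 3


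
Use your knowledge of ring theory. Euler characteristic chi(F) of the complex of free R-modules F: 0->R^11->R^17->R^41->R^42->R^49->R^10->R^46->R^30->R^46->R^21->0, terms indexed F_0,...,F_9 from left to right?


chi = sum (-1)^i * rank:
(-1)^0*11=11
(-1)^1*17=-17
(-1)^2*41=41
(-1)^3*42=-42
(-1)^4*49=49
(-1)^5*10=-10
(-1)^6*46=46
(-1)^7*30=-30
(-1)^8*46=46
(-1)^9*21=-21
chi=73


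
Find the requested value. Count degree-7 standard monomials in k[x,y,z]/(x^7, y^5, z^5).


Need i<7, j<5, k<5 with i+j+k=7.
For each i, j ranges over max(0,7-i-4)..min(4,7-i):
  i=0: j in [3,4] -> 2
  i=1: j in [2,4] -> 3
  i=2: j in [1,4] -> 4
  i=3: j in [0,4] -> 5
  i=4: j in [0,3] -> 4
  i=5: j in [0,2] -> 3
  i=6: j in [0,1] -> 2
H(7) = 2+3+4+5+4+3+2 = 23


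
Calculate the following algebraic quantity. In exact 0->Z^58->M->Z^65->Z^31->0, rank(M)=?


Alt sum=0:
(-1)^0*58 + (-1)^1*? + (-1)^2*65 + (-1)^3*31=0
rank(M)=92


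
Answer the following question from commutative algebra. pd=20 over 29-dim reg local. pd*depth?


pd+depth=29
depth=29-20=9
pd*depth=20*9=180


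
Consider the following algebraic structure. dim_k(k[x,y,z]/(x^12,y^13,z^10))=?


Basis: x^iy^jz^k, i<12,j<13,k<10
12*13*10=1560


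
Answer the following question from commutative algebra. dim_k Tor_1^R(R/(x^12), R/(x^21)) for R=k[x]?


Tor_1(R/I,R/J)=(I cap J)/IJ=(x^21)/(x^33)
dim=33-21=min(12,21)=12


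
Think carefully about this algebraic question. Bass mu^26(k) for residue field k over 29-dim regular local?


C(n,i)=C(29,26)=3654


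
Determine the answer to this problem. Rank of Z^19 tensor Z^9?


rank(M(x)N) = rank(M)*rank(N)
19*9 = 171


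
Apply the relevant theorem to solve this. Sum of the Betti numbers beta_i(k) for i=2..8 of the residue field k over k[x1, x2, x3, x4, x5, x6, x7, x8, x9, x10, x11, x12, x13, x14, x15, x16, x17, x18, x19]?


Koszul resolution: beta_i(k)=C(n,i), n=19
C(19,2)=171, C(19,3)=969, C(19,4)=3876, C(19,5)=11628, C(19,6)=27132, C(19,7)=50388, C(19,8)=75582
Sum=169746


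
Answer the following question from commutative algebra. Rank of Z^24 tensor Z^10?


rank(M(x)N) = rank(M)*rank(N)
24*10 = 240


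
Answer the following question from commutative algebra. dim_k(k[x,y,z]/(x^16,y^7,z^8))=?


Basis: x^iy^jz^k, i<16,j<7,k<8
16*7*8=896


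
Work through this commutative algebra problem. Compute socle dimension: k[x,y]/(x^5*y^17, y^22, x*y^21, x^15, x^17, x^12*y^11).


Socle = ann(m) = span of standard monomials u with x*u, y*u in I (staircase corners).
Redundant generators: x^17
Minimal generators: x^15, x^12*y^11, x^5*y^17, x*y^21, y^22
Corners: y^21, x^4y^20, x^11y^16, x^14y^10
Socle dim=4


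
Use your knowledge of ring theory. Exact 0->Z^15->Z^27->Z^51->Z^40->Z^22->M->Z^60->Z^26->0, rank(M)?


Alt sum=0:
(-1)^0*15 + (-1)^1*27 + (-1)^2*51 + (-1)^3*40 + (-1)^4*22 + (-1)^5*? + (-1)^6*60 + (-1)^7*26=0
rank(M)=55


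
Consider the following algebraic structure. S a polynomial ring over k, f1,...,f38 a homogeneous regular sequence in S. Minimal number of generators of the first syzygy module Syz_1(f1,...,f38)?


Regular sequence => Koszul complex is the minimal free resolution.
Syz_1 minimally generated by Koszul relations f_i*e_j - f_j*e_i (i<j): mu(Syz_1) = beta_2 = C(m,2) = m(m-1)/2
m=38
38*37/2 = 703


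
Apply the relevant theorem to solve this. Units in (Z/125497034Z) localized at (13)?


Local ring = Z/62748517Z.
phi(62748517) = 13^6*(13-1) = 57921708


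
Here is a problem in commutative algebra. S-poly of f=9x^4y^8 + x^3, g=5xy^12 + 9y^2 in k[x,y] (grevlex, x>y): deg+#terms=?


LT(f)=9x^4y^8, LT(g)=5xy^12
lcm(LM)=x^4y^12
S(f,g) (scaled by 45 to clear denominators) = 5y^4*f - 9x^3*g = 5x^3y^4 - 81x^3y^2
2 terms, deg 7.
7+2=9


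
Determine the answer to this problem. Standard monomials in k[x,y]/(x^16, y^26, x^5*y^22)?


k[x,y]/I, I = (x^16, y^26, x^5*y^22)
Rect: 16x26=416. Corner: (16-5)x(26-22)=44.
dim = 416-44 = 372


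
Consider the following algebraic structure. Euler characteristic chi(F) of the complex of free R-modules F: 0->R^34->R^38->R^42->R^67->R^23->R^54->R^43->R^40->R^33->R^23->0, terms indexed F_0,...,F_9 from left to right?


chi = sum (-1)^i * rank:
(-1)^0*34=34
(-1)^1*38=-38
(-1)^2*42=42
(-1)^3*67=-67
(-1)^4*23=23
(-1)^5*54=-54
(-1)^6*43=43
(-1)^7*40=-40
(-1)^8*33=33
(-1)^9*23=-23
chi=-47


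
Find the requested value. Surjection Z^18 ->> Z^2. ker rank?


rank(ker) = 18-2 = 16


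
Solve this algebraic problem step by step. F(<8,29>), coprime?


gcd(8,29)=1 => F=ab-a-b=8*29-8-29=232-37=195


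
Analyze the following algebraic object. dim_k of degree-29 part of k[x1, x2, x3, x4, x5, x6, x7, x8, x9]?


C(d+n-1,n-1)=C(37,8)=38608020


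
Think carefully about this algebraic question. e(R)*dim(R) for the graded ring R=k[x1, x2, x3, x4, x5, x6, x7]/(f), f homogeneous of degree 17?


e(R)=deg(f)=17, dim(R)=7-1=6
e*dim=17*6=102


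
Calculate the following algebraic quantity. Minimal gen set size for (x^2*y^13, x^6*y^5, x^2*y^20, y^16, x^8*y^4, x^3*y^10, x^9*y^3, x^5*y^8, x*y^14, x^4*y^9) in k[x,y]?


Remove redundant (divisible by others).
x^2*y^20 redundant.
Min: x^9*y^3, x^8*y^4, x^6*y^5, x^5*y^8, x^4*y^9, x^3*y^10, x^2*y^13, x*y^14, y^16
Count=9


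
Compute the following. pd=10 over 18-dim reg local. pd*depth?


pd+depth=18
depth=18-10=8
pd*depth=10*8=80


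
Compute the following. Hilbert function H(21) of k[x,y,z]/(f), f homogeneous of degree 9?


C(23,2)-C(14,2)=253-91=162


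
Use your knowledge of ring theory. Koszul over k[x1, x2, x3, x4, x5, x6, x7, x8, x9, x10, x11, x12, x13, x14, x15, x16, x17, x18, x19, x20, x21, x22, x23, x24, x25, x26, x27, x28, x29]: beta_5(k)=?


C(n,i)=C(29,5)=118755


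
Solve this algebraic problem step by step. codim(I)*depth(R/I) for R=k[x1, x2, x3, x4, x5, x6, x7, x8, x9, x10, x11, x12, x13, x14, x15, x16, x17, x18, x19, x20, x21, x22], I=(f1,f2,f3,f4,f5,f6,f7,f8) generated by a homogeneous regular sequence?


codim=8, depth=dim(R/I)=22-8=14
Product=8*14=112


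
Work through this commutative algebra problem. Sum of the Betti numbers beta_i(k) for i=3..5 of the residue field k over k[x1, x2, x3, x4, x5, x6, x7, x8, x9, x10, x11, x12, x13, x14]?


Koszul resolution: beta_i(k)=C(n,i), n=14
C(14,3)=364, C(14,4)=1001, C(14,5)=2002
Sum=3367


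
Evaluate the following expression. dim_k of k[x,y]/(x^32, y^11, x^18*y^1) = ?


k[x,y]/I, I = (x^32, y^11, x^18*y^1)
Rect: 32x11=352. Corner: (32-18)x(11-1)=140.
dim = 352-140 = 212


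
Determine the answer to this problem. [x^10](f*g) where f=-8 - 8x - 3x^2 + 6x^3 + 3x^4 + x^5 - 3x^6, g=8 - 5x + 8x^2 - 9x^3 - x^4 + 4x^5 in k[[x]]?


[x^10] = sum a_i*b_j, i+j=10
  1*4=4
  -3*-1=3
Sum=7


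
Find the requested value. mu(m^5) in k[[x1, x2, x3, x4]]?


C(n+d-1,d)=C(8,5)=56


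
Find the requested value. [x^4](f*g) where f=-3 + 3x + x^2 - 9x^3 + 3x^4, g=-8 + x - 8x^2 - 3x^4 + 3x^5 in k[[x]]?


[x^4] = sum a_i*b_j, i+j=4
  -3*-3=9
  1*-8=-8
  -9*1=-9
  3*-8=-24
Sum=-32


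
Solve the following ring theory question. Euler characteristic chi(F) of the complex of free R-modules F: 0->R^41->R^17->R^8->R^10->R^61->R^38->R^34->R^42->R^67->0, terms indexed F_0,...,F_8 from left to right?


chi = sum (-1)^i * rank:
(-1)^0*41=41
(-1)^1*17=-17
(-1)^2*8=8
(-1)^3*10=-10
(-1)^4*61=61
(-1)^5*38=-38
(-1)^6*34=34
(-1)^7*42=-42
(-1)^8*67=67
chi=104


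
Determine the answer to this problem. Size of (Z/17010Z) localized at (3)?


3-primary part: 17010=3^5*70
Size=3^5=243


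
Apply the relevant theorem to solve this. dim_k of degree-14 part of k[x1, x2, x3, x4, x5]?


C(d+n-1,n-1)=C(18,4)=3060


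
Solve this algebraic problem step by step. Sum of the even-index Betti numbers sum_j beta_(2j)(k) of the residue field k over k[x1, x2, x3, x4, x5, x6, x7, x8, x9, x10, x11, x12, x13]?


Koszul resolution: beta_i(k)=C(n,i), n=13
sum_even C(13,i) = 2^(n-1) = 2^12 = 4096


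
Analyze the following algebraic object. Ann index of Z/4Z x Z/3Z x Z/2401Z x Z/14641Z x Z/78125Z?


Exponent = lcm of the cyclic orders; pairwise coprime => product.
2^2*3^1*7^4*11^4*5^7=4*3*2401*14641*78125=32955975937500


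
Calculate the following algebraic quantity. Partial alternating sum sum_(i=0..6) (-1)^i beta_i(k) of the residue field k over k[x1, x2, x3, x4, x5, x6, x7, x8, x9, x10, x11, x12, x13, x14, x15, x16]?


Koszul resolution: beta_i(k)=C(n,i), n=16
sum_(i=0..p) (-1)^i C(n,i) = (-1)^p C(n-1,p)
(-1)^6*C(15,6) = (-1)^6*5005 = 5005


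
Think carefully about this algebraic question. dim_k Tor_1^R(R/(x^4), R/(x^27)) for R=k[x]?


Tor_1(R/I,R/J)=(I cap J)/IJ=(x^27)/(x^31)
dim=31-27=min(4,27)=4


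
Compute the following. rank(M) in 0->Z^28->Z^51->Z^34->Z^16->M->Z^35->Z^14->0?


Alt sum=0:
(-1)^0*28 + (-1)^1*51 + (-1)^2*34 + (-1)^3*16 + (-1)^4*? + (-1)^5*35 + (-1)^6*14=0
rank(M)=26


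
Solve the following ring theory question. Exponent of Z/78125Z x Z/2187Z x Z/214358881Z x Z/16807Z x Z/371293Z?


Exponent = lcm of the cyclic orders; pairwise coprime => product.
5^7*3^7*11^8*7^5*13^5=78125*2187*214358881*16807*371293=228553173679181827804453125


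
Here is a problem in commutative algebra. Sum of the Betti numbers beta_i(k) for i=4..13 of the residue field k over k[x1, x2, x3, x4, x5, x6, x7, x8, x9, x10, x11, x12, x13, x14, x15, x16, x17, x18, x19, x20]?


Koszul resolution: beta_i(k)=C(n,i), n=20
C(20,4)=4845, C(20,5)=15504, C(20,6)=38760, C(20,7)=77520, C(20,8)=125970, C(20,9)=167960, C(20,10)=184756, C(20,11)=167960, C(20,12)=125970, C(20,13)=77520
Sum=986765


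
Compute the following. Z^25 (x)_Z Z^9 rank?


rank(M(x)N) = rank(M)*rank(N)
25*9 = 225


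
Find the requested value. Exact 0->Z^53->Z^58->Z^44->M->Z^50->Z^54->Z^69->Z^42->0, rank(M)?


Alt sum=0:
(-1)^0*53 + (-1)^1*58 + (-1)^2*44 + (-1)^3*? + (-1)^4*50 + (-1)^5*54 + (-1)^6*69 + (-1)^7*42=0
rank(M)=62


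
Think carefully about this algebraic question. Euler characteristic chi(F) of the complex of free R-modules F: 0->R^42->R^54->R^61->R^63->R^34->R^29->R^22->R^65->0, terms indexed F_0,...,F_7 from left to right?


chi = sum (-1)^i * rank:
(-1)^0*42=42
(-1)^1*54=-54
(-1)^2*61=61
(-1)^3*63=-63
(-1)^4*34=34
(-1)^5*29=-29
(-1)^6*22=22
(-1)^7*65=-65
chi=-52


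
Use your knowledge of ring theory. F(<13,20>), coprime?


gcd(13,20)=1 => F=ab-a-b=13*20-13-20=260-33=227


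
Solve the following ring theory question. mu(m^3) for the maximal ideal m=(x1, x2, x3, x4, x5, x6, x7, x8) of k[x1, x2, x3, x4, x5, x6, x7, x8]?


Graded Nakayama: mu(m^d) = dim_k (m^d/m^(d+1)) = #degree-3 monomials in 8 vars
C(n+d-1,d)=C(10,3)=120


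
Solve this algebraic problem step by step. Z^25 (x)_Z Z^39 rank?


rank(M(x)N) = rank(M)*rank(N)
25*39 = 975


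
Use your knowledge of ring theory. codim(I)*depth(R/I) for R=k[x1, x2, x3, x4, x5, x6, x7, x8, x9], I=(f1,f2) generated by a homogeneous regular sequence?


codim=2, depth=dim(R/I)=9-2=7
Product=2*7=14


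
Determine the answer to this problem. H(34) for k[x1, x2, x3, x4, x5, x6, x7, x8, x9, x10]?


C(d+n-1,n-1)=C(43,9)=563921995


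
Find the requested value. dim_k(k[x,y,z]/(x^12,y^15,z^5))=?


Basis: x^iy^jz^k, i<12,j<15,k<5
12*15*5=900


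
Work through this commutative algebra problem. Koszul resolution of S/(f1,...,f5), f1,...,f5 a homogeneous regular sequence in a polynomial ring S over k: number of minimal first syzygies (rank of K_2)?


Regular sequence => Koszul complex is the minimal free resolution.
Syz_1 minimally generated by Koszul relations f_i*e_j - f_j*e_i (i<j): mu(Syz_1) = beta_2 = C(m,2) = m(m-1)/2
m=5
5*4/2 = 10


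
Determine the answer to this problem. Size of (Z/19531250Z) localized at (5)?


5-primary part: 19531250=5^10*2
Size=5^10=9765625


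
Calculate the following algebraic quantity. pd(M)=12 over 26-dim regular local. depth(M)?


pd+depth=depth(R)=26
depth=26-12=14


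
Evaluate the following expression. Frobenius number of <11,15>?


gcd(11,15)=1 => F=ab-a-b=11*15-11-15=165-26=139


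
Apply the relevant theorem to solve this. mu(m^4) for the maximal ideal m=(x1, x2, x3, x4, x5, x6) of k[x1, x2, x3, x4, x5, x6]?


Graded Nakayama: mu(m^d) = dim_k (m^d/m^(d+1)) = #degree-4 monomials in 6 vars
C(n+d-1,d)=C(9,4)=126


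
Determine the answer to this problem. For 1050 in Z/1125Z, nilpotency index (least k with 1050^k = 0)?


1050^k mod 1125:
k=1: 1050
k=2: 0
First zero at k = 2


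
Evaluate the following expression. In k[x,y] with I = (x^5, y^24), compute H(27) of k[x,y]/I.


k[x,y], I = (x^5, y^24), d = 27
Need i < 5 and d-i < 24.
Range: 4 <= i <= 4.
H(27) = 1


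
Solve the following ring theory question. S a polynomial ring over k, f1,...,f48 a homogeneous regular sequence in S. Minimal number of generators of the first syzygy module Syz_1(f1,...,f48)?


Regular sequence => Koszul complex is the minimal free resolution.
Syz_1 minimally generated by Koszul relations f_i*e_j - f_j*e_i (i<j): mu(Syz_1) = beta_2 = C(m,2) = m(m-1)/2
m=48
48*47/2 = 1128


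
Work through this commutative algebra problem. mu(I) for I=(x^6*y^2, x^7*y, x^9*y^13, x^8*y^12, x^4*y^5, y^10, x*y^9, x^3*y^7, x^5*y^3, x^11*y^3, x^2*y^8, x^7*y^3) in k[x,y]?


Remove redundant (divisible by others).
x^11*y^3 redundant.
x^9*y^13 redundant.
x^8*y^12 redundant.
x^7*y^3 redundant.
Min: x^7*y, x^6*y^2, x^5*y^3, x^4*y^5, x^3*y^7, x^2*y^8, x*y^9, y^10
Count=8


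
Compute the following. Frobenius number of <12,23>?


gcd(12,23)=1 => F=ab-a-b=12*23-12-23=276-35=241


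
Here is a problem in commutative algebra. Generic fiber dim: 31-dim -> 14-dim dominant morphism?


dim(fiber)=dim(X)-dim(Y)=31-14=17


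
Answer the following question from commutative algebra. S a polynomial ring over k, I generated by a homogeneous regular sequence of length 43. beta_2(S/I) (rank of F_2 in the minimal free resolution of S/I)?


Regular sequence => Koszul complex is the minimal free resolution.
Syz_1 minimally generated by Koszul relations f_i*e_j - f_j*e_i (i<j): mu(Syz_1) = beta_2 = C(m,2) = m(m-1)/2
m=43
43*42/2 = 903


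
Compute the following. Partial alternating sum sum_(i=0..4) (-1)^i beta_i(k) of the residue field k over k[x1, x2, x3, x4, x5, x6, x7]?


Koszul resolution: beta_i(k)=C(n,i), n=7
sum_(i=0..p) (-1)^i C(n,i) = (-1)^p C(n-1,p)
(-1)^4*C(6,4) = (-1)^4*15 = 15


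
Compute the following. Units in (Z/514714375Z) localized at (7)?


Local ring = Z/823543Z.
phi(823543) = 7^6*(7-1) = 705894


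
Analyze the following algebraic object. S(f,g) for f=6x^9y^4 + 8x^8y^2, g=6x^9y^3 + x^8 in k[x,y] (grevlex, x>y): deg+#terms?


LT(f)=6x^9y^4, LT(g)=6x^9y^3
lcm(LM)=x^9y^4
S(f,g) (scaled by 36 to clear denominators) = 6*f - 6y*g = 48x^8y^2 - 6x^8y
2 terms, deg 10.
10+2=12


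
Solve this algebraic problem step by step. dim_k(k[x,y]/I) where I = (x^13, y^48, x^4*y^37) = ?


k[x,y]/I, I = (x^13, y^48, x^4*y^37)
Rect: 13x48=624. Corner: (13-4)x(48-37)=99.
dim = 624-99 = 525


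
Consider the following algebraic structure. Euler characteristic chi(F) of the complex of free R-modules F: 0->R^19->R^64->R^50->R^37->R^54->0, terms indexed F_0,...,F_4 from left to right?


chi = sum (-1)^i * rank:
(-1)^0*19=19
(-1)^1*64=-64
(-1)^2*50=50
(-1)^3*37=-37
(-1)^4*54=54
chi=22


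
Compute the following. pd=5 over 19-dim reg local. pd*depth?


pd+depth=19
depth=19-5=14
pd*depth=5*14=70


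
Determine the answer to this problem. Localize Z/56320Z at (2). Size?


2-primary part: 56320=2^10*55
Size=2^10=1024


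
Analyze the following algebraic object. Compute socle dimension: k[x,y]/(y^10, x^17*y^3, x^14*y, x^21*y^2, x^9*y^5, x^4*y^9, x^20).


Socle = ann(m) = span of standard monomials u with x*u, y*u in I (staircase corners).
Redundant generators: x^17*y^3, x^21*y^2
Minimal generators: x^20, x^14*y, x^9*y^5, x^4*y^9, y^10
Corners: x^3y^9, x^8y^8, x^13y^4, x^19
Socle dim=4


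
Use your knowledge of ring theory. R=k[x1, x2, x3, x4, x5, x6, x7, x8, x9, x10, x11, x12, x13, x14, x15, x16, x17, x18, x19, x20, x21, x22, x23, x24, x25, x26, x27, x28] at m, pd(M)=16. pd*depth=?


pd+depth=28
depth=28-16=12
pd*depth=16*12=192


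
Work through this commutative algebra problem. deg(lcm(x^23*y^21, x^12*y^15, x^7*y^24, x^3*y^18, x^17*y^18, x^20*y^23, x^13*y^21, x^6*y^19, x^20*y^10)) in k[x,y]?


lcm = componentwise max:
x: max(23,12,7,3,17,20,13,6,20)=23
y: max(21,15,24,18,18,23,21,19,10)=24
Total=23+24=47


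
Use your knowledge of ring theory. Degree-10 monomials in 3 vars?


C(d+n-1,n-1)=C(12,2)=66


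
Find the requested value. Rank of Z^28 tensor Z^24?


rank(M(x)N) = rank(M)*rank(N)
28*24 = 672


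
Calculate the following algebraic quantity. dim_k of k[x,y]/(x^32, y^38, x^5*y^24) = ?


k[x,y]/I, I = (x^32, y^38, x^5*y^24)
Rect: 32x38=1216. Corner: (32-5)x(38-24)=378.
dim = 1216-378 = 838


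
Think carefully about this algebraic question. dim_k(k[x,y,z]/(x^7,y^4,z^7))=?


Basis: x^iy^jz^k, i<7,j<4,k<7
7*4*7=196


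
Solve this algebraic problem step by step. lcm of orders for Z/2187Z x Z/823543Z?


Exponent = lcm of the cyclic orders; pairwise coprime => product.
3^7*7^7=2187*823543=1801088541


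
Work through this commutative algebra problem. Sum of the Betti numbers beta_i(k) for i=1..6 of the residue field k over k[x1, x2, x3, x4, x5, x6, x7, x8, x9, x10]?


Koszul resolution: beta_i(k)=C(n,i), n=10
C(10,1)=10, C(10,2)=45, C(10,3)=120, C(10,4)=210, C(10,5)=252, C(10,6)=210
Sum=847


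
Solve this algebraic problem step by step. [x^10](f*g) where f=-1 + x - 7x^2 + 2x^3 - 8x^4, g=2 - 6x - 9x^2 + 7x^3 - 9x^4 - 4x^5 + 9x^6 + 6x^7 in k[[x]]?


[x^10] = sum a_i*b_j, i+j=10
  2*6=12
  -8*9=-72
Sum=-60


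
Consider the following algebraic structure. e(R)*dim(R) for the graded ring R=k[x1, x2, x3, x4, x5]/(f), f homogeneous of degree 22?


e(R)=deg(f)=22, dim(R)=5-1=4
e*dim=22*4=88


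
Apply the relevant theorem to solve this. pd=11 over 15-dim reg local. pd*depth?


pd+depth=15
depth=15-11=4
pd*depth=11*4=44


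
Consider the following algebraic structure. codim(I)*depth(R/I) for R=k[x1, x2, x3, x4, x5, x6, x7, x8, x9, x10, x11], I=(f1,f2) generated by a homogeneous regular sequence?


codim=2, depth=dim(R/I)=11-2=9
Product=2*9=18


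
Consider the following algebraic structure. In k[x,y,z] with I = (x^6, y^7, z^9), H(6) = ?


Need i<6, j<7, k<9 with i+j+k=6.
For each i, j ranges over max(0,6-i-8)..min(6,6-i):
  i=0: j in [0,6] -> 7
  i=1: j in [0,5] -> 6
  i=2: j in [0,4] -> 5
  i=3: j in [0,3] -> 4
  i=4: j in [0,2] -> 3
  i=5: j in [0,1] -> 2
H(6) = 7+6+5+4+3+2 = 27


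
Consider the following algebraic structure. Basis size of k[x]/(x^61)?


Basis: 1,x,...,x^60
dim=61


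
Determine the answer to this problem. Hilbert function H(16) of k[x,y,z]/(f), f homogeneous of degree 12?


C(18,2)-C(6,2)=153-15=138


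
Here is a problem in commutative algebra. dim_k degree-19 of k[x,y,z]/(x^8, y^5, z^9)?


Need i<8, j<5, k<9 with i+j+k=19.
For each i, j ranges over max(0,19-i-8)..min(4,19-i):
  i=0: j in [11,4] -> 0
  i=1: j in [10,4] -> 0
  i=2: j in [9,4] -> 0
  i=3: j in [8,4] -> 0
  i=4: j in [7,4] -> 0
  i=5: j in [6,4] -> 0
  i=6: j in [5,4] -> 0
  i=7: j in [4,4] -> 1
H(19) = 0+0+0+0+0+0+0+1 = 1


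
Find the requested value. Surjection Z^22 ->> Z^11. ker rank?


rank(ker) = 22-11 = 11


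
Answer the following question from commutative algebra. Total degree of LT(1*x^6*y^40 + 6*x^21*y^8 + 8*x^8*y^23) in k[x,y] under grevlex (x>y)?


LT: 1*x^6*y^40
deg_x=6, deg_y=40
Total=6+40=46


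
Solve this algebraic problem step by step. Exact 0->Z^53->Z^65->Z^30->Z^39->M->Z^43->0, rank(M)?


Alt sum=0:
(-1)^0*53 + (-1)^1*65 + (-1)^2*30 + (-1)^3*39 + (-1)^4*? + (-1)^5*43=0
rank(M)=64


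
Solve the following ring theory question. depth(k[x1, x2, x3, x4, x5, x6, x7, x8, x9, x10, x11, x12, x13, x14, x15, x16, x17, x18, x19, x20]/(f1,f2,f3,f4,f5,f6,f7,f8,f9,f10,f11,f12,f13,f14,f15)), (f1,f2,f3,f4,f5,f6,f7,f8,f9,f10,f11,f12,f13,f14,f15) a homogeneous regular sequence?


depth(R)=20
depth(R/I)=20-15=5


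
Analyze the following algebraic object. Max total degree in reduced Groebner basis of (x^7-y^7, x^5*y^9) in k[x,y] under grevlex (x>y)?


LT(f1)=x^7, LT(f2)=x^5y^9, lcm=x^7y^9
S(f1,f2) = y^9*f1 - x^2*f2 = -y^16
Reduced GB = {f1, f2, y^16}; degrees 7, 14, 16
Max = 16


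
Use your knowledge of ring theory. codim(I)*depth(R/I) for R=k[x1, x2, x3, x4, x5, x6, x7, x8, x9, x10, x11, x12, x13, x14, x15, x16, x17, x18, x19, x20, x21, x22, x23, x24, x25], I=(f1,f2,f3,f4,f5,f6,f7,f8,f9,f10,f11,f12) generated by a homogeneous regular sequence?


codim=12, depth=dim(R/I)=25-12=13
Product=12*13=156


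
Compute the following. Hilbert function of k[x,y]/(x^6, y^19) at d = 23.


k[x,y], I = (x^6, y^19), d = 23
Need i < 6 and d-i < 19.
Range: 5 <= i <= 5.
H(23) = 1


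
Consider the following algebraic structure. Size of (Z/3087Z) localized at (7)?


7-primary part: 3087=7^3*9
Size=7^3=343


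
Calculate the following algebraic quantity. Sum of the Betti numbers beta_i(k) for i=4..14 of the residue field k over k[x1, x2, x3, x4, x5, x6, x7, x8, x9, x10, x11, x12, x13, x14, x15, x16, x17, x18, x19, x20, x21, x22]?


Koszul resolution: beta_i(k)=C(n,i), n=22
C(22,4)=7315, C(22,5)=26334, C(22,6)=74613, C(22,7)=170544, C(22,8)=319770, C(22,9)=497420, C(22,10)=646646, C(22,11)=705432, C(22,12)=646646, C(22,13)=497420, C(22,14)=319770
Sum=3911910


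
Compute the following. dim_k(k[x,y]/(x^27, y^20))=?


Basis: x^i*y^j, i<27, j<20
27*20=540


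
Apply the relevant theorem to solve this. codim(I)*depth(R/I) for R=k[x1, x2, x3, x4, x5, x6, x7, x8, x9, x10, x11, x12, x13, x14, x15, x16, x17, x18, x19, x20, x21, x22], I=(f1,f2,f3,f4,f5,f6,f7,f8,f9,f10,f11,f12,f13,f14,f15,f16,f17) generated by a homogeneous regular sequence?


codim=17, depth=dim(R/I)=22-17=5
Product=17*5=85


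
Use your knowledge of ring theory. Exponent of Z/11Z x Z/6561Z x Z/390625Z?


Exponent = lcm of the cyclic orders; pairwise coprime => product.
11^1*3^8*5^8=11*6561*390625=28191796875


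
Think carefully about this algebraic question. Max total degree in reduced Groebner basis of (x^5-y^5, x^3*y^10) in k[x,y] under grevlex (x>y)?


LT(f1)=x^5, LT(f2)=x^3y^10, lcm=x^5y^10
S(f1,f2) = y^10*f1 - x^2*f2 = -y^15
Reduced GB = {f1, f2, y^15}; degrees 5, 13, 15
Max = 15


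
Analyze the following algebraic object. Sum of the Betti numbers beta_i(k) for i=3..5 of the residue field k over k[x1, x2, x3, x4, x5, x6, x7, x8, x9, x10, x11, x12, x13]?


Koszul resolution: beta_i(k)=C(n,i), n=13
C(13,3)=286, C(13,4)=715, C(13,5)=1287
Sum=2288


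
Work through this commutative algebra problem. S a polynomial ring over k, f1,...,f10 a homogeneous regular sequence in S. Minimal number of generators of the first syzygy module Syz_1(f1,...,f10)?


Regular sequence => Koszul complex is the minimal free resolution.
Syz_1 minimally generated by Koszul relations f_i*e_j - f_j*e_i (i<j): mu(Syz_1) = beta_2 = C(m,2) = m(m-1)/2
m=10
10*9/2 = 45


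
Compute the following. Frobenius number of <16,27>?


gcd(16,27)=1 => F=ab-a-b=16*27-16-27=432-43=389


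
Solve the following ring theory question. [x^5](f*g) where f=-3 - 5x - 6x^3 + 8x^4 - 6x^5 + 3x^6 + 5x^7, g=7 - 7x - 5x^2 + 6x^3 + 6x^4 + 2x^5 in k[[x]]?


[x^5] = sum a_i*b_j, i+j=5
  -3*2=-6
  -5*6=-30
  -6*-5=30
  8*-7=-56
  -6*7=-42
Sum=-104


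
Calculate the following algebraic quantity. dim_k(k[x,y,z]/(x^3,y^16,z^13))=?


Basis: x^iy^jz^k, i<3,j<16,k<13
3*16*13=624


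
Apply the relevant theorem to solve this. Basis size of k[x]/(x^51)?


Basis: 1,x,...,x^50
dim=51


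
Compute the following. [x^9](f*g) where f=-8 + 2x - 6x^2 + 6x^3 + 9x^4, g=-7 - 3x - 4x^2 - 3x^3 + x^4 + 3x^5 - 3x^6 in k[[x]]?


[x^9] = sum a_i*b_j, i+j=9
  6*-3=-18
  9*3=27
Sum=9


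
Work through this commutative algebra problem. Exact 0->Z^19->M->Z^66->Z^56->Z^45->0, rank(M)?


Alt sum=0:
(-1)^0*19 + (-1)^1*? + (-1)^2*66 + (-1)^3*56 + (-1)^4*45=0
rank(M)=74


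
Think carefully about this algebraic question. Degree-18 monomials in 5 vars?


C(d+n-1,n-1)=C(22,4)=7315


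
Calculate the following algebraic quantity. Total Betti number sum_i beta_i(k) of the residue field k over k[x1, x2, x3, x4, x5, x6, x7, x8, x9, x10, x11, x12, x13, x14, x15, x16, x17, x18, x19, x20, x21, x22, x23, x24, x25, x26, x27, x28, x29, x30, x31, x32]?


Koszul resolution: beta_i(k)=C(n,i), n=32
sum_i C(32,i) = 2^32 = 4294967296


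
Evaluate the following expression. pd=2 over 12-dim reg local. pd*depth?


pd+depth=12
depth=12-2=10
pd*depth=2*10=20


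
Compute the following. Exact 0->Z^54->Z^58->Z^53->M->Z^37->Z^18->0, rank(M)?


Alt sum=0:
(-1)^0*54 + (-1)^1*58 + (-1)^2*53 + (-1)^3*? + (-1)^4*37 + (-1)^5*18=0
rank(M)=68


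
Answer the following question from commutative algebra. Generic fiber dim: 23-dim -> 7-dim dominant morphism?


dim(fiber)=dim(X)-dim(Y)=23-7=16


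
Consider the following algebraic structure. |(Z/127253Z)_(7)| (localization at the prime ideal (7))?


7-primary part: 127253=7^4*53
Size=7^4=2401


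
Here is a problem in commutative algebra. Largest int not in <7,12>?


gcd(7,12)=1 => F=ab-a-b=7*12-7-12=84-19=65


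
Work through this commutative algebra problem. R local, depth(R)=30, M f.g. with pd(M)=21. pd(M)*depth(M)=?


pd+depth=30
depth=30-21=9
pd*depth=21*9=189


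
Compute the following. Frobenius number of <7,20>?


gcd(7,20)=1 => F=ab-a-b=7*20-7-20=140-27=113


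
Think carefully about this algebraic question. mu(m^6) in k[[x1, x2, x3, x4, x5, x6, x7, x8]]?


C(n+d-1,d)=C(13,6)=1716


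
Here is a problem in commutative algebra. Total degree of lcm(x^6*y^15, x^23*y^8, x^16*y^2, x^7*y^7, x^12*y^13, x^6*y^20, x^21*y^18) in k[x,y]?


lcm = componentwise max:
x: max(6,23,16,7,12,6,21)=23
y: max(15,8,2,7,13,20,18)=20
Total=23+20=43


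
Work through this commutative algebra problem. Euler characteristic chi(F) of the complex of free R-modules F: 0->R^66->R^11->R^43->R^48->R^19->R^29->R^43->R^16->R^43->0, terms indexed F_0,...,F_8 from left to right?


chi = sum (-1)^i * rank:
(-1)^0*66=66
(-1)^1*11=-11
(-1)^2*43=43
(-1)^3*48=-48
(-1)^4*19=19
(-1)^5*29=-29
(-1)^6*43=43
(-1)^7*16=-16
(-1)^8*43=43
chi=110


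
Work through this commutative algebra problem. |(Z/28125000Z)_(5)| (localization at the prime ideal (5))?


5-primary part: 28125000=5^8*72
Size=5^8=390625


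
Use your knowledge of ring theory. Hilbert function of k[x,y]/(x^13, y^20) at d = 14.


k[x,y], I = (x^13, y^20), d = 14
Need i < 13 and d-i < 20.
Range: 0 <= i <= 12.
H(14) = 13


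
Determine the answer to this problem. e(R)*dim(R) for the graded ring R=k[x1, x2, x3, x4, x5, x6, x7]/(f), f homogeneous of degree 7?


e(R)=deg(f)=7, dim(R)=7-1=6
e*dim=7*6=42


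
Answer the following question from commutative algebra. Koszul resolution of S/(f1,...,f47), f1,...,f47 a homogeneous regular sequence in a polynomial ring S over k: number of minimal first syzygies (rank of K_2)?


Regular sequence => Koszul complex is the minimal free resolution.
Syz_1 minimally generated by Koszul relations f_i*e_j - f_j*e_i (i<j): mu(Syz_1) = beta_2 = C(m,2) = m(m-1)/2
m=47
47*46/2 = 1081


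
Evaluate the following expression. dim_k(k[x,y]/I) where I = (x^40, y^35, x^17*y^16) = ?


k[x,y]/I, I = (x^40, y^35, x^17*y^16)
Rect: 40x35=1400. Corner: (40-17)x(35-16)=437.
dim = 1400-437 = 963


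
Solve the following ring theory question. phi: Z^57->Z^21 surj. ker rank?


rank(ker) = 57-21 = 36


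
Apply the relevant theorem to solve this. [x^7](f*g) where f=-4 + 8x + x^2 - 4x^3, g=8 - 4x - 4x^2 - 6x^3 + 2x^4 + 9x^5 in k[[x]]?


[x^7] = sum a_i*b_j, i+j=7
  1*9=9
  -4*2=-8
Sum=1


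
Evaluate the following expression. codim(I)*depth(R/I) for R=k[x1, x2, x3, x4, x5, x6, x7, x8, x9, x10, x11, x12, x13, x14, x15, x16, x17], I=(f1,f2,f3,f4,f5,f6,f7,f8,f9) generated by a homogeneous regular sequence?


codim=9, depth=dim(R/I)=17-9=8
Product=9*8=72


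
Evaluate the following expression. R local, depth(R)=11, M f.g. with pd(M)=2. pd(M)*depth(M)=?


pd+depth=11
depth=11-2=9
pd*depth=2*9=18


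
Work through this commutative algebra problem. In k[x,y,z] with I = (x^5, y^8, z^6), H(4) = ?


Need i<5, j<8, k<6 with i+j+k=4.
For each i, j ranges over max(0,4-i-5)..min(7,4-i):
  i=0: j in [0,4] -> 5
  i=1: j in [0,3] -> 4
  i=2: j in [0,2] -> 3
  i=3: j in [0,1] -> 2
  i=4: j in [0,0] -> 1
H(4) = 5+4+3+2+1 = 15


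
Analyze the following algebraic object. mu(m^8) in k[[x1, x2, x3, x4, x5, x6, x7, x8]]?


C(n+d-1,d)=C(15,8)=6435


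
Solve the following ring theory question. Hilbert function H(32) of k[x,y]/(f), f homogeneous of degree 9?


H(t)=d for t>=d-1.
d=9, t=32
H(32)=9


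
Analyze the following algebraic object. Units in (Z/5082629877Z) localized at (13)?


Local ring = Z/62748517Z.
phi(62748517) = 13^6*(13-1) = 57921708


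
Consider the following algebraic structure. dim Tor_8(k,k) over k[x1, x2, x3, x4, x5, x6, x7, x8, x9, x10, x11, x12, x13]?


Koszul: C(n,i)=C(13,8)=1287


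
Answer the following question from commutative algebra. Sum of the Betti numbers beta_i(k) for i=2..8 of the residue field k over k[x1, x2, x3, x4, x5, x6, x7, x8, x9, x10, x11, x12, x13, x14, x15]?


Koszul resolution: beta_i(k)=C(n,i), n=15
C(15,2)=105, C(15,3)=455, C(15,4)=1365, C(15,5)=3003, C(15,6)=5005, C(15,7)=6435, C(15,8)=6435
Sum=22803


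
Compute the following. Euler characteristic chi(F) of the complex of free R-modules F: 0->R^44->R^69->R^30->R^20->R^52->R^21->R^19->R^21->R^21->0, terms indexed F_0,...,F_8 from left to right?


chi = sum (-1)^i * rank:
(-1)^0*44=44
(-1)^1*69=-69
(-1)^2*30=30
(-1)^3*20=-20
(-1)^4*52=52
(-1)^5*21=-21
(-1)^6*19=19
(-1)^7*21=-21
(-1)^8*21=21
chi=35


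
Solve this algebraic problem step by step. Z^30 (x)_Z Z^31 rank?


rank(M(x)N) = rank(M)*rank(N)
30*31 = 930


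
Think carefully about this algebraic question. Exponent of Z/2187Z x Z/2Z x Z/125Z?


Exponent = lcm of the cyclic orders; pairwise coprime => product.
3^7*2^1*5^3=2187*2*125=546750


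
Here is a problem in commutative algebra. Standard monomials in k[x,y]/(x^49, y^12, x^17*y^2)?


k[x,y]/I, I = (x^49, y^12, x^17*y^2)
Rect: 49x12=588. Corner: (49-17)x(12-2)=320.
dim = 588-320 = 268


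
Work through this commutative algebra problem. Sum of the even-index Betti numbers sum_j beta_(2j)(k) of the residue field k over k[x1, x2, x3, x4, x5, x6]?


Koszul resolution: beta_i(k)=C(n,i), n=6
sum_even C(6,i) = 2^(n-1) = 2^5 = 32


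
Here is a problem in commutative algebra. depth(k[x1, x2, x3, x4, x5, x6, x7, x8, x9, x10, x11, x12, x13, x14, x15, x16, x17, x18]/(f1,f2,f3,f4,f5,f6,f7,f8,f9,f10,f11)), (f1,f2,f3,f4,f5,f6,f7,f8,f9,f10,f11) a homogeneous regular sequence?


depth(R)=18
depth(R/I)=18-11=7


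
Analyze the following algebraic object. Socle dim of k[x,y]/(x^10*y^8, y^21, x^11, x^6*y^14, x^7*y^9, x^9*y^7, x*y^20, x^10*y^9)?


Socle = ann(m) = span of standard monomials u with x*u, y*u in I (staircase corners).
Redundant generators: x^10*y^8, x^10*y^9
Minimal generators: x^11, x^9*y^7, x^7*y^9, x^6*y^14, x*y^20, y^21
Corners: y^20, x^5y^19, x^6y^13, x^8y^8, x^10y^6
Socle dim=5


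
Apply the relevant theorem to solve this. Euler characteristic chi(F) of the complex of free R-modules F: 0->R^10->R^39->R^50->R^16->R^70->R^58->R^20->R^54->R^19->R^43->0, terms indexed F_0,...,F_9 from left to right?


chi = sum (-1)^i * rank:
(-1)^0*10=10
(-1)^1*39=-39
(-1)^2*50=50
(-1)^3*16=-16
(-1)^4*70=70
(-1)^5*58=-58
(-1)^6*20=20
(-1)^7*54=-54
(-1)^8*19=19
(-1)^9*43=-43
chi=-41


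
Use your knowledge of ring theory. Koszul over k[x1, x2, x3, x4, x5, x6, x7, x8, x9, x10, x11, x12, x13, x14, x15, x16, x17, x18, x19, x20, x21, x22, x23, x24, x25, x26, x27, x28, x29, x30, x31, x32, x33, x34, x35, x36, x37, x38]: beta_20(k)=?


C(n,i)=C(38,20)=33578000610


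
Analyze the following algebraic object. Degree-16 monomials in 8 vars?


C(d+n-1,n-1)=C(23,7)=245157


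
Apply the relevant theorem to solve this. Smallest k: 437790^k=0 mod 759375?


437790^k mod 759375:
k=1: 437790
k=2: 668475
k=3: 695250
k=4: 50625
k=5: 0
First zero at k = 5


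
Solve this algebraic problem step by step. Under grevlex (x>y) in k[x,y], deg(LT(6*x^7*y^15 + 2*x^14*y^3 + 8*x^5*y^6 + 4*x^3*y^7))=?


LT: 6*x^7*y^15
deg_x=7, deg_y=15
Total=7+15=22


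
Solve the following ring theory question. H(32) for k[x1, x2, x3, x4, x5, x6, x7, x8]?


C(d+n-1,n-1)=C(39,7)=15380937


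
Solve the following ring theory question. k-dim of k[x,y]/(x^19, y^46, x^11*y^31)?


k[x,y]/I, I = (x^19, y^46, x^11*y^31)
Rect: 19x46=874. Corner: (19-11)x(46-31)=120.
dim = 874-120 = 754


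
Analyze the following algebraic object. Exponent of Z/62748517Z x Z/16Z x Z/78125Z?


Exponent = lcm of the cyclic orders; pairwise coprime => product.
13^7*2^4*5^7=62748517*16*78125=78435646250000


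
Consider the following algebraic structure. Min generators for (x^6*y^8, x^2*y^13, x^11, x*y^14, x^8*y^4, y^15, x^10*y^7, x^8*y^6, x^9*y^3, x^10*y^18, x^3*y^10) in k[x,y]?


Remove redundant (divisible by others).
x^8*y^6 redundant.
x^10*y^18 redundant.
x^10*y^7 redundant.
Min: x^11, x^9*y^3, x^8*y^4, x^6*y^8, x^3*y^10, x^2*y^13, x*y^14, y^15
Count=8


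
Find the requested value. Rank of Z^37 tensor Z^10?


rank(M(x)N) = rank(M)*rank(N)
37*10 = 370


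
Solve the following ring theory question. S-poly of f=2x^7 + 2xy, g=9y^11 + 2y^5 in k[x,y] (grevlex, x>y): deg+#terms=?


LT(f)=2x^7, LT(g)=9y^11
lcm(LM)=x^7y^11
S(f,g) (scaled by 18 to clear denominators) = 9y^11*f - 2x^7*g = 18xy^12 - 4x^7y^5
2 terms, deg 13.
13+2=15


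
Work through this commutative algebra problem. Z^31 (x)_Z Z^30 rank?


rank(M(x)N) = rank(M)*rank(N)
31*30 = 930


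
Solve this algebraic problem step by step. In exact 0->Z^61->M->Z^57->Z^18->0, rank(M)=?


Alt sum=0:
(-1)^0*61 + (-1)^1*? + (-1)^2*57 + (-1)^3*18=0
rank(M)=100


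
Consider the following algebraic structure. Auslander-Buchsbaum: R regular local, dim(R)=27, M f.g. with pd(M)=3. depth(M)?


pd+depth=depth(R)=27
depth=27-3=24


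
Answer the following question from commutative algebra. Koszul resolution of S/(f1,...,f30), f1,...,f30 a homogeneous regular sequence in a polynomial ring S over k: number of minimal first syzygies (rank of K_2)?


Regular sequence => Koszul complex is the minimal free resolution.
Syz_1 minimally generated by Koszul relations f_i*e_j - f_j*e_i (i<j): mu(Syz_1) = beta_2 = C(m,2) = m(m-1)/2
m=30
30*29/2 = 435


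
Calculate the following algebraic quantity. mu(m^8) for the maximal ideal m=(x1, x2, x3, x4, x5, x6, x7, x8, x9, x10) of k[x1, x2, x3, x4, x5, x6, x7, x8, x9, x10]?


Graded Nakayama: mu(m^d) = dim_k (m^d/m^(d+1)) = #degree-8 monomials in 10 vars
C(n+d-1,d)=C(17,8)=24310


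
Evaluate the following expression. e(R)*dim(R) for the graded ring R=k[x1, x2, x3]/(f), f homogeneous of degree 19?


e(R)=deg(f)=19, dim(R)=3-1=2
e*dim=19*2=38


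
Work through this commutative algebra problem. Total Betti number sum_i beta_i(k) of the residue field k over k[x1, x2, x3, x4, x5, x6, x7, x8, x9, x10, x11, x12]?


Koszul resolution: beta_i(k)=C(n,i), n=12
sum_i C(12,i) = 2^12 = 4096


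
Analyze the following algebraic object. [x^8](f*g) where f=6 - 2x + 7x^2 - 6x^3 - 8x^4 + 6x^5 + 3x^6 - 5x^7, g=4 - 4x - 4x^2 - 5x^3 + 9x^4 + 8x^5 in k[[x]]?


[x^8] = sum a_i*b_j, i+j=8
  -6*8=-48
  -8*9=-72
  6*-5=-30
  3*-4=-12
  -5*-4=20
Sum=-142


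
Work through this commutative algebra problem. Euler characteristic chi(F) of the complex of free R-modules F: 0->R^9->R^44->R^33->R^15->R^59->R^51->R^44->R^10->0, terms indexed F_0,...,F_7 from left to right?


chi = sum (-1)^i * rank:
(-1)^0*9=9
(-1)^1*44=-44
(-1)^2*33=33
(-1)^3*15=-15
(-1)^4*59=59
(-1)^5*51=-51
(-1)^6*44=44
(-1)^7*10=-10
chi=25


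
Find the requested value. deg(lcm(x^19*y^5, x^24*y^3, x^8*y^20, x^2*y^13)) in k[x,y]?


lcm = componentwise max:
x: max(19,24,8,2)=24
y: max(5,3,20,13)=20
Total=24+20=44
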